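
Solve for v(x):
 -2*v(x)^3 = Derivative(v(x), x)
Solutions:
 v(x) = -sqrt(2)*sqrt(-1/(C1 - 2*x))/2
 v(x) = sqrt(2)*sqrt(-1/(C1 - 2*x))/2


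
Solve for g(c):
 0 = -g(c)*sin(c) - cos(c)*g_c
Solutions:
 g(c) = C1*cos(c)


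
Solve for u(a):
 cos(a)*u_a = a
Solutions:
 u(a) = C1 + Integral(a/cos(a), a)


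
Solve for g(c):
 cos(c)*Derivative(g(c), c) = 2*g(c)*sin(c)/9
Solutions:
 g(c) = C1/cos(c)^(2/9)


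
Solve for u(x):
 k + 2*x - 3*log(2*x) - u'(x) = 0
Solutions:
 u(x) = C1 + k*x + x^2 - 3*x*log(x) - x*log(8) + 3*x


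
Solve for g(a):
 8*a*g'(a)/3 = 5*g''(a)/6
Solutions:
 g(a) = C1 + C2*erfi(2*sqrt(10)*a/5)


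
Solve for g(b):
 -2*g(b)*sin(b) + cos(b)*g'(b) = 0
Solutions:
 g(b) = C1/cos(b)^2


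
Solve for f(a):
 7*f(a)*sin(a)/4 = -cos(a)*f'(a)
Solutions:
 f(a) = C1*cos(a)^(7/4)


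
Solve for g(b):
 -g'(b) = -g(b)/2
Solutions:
 g(b) = C1*exp(b/2)


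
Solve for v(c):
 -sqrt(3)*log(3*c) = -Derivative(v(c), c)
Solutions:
 v(c) = C1 + sqrt(3)*c*log(c) - sqrt(3)*c + sqrt(3)*c*log(3)


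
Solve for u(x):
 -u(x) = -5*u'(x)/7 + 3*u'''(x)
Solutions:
 u(x) = C1*exp(x*(10*98^(1/3)/(sqrt(190981) + 441)^(1/3) + 28^(1/3)*(sqrt(190981) + 441)^(1/3))/84)*sin(sqrt(3)*x*(-28^(1/3)*(sqrt(190981) + 441)^(1/3) + 10*98^(1/3)/(sqrt(190981) + 441)^(1/3))/84) + C2*exp(x*(10*98^(1/3)/(sqrt(190981) + 441)^(1/3) + 28^(1/3)*(sqrt(190981) + 441)^(1/3))/84)*cos(sqrt(3)*x*(-28^(1/3)*(sqrt(190981) + 441)^(1/3) + 10*98^(1/3)/(sqrt(190981) + 441)^(1/3))/84) + C3*exp(-x*(10*98^(1/3)/(sqrt(190981) + 441)^(1/3) + 28^(1/3)*(sqrt(190981) + 441)^(1/3))/42)


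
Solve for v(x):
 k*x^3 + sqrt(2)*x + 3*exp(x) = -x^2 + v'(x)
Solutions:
 v(x) = C1 + k*x^4/4 + x^3/3 + sqrt(2)*x^2/2 + 3*exp(x)


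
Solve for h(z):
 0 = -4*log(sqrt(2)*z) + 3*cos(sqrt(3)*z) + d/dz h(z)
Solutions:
 h(z) = C1 + 4*z*log(z) - 4*z + 2*z*log(2) - sqrt(3)*sin(sqrt(3)*z)


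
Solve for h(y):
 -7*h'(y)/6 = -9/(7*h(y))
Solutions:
 h(y) = -sqrt(C1 + 108*y)/7
 h(y) = sqrt(C1 + 108*y)/7


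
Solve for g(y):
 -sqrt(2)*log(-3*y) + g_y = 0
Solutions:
 g(y) = C1 + sqrt(2)*y*log(-y) + sqrt(2)*y*(-1 + log(3))


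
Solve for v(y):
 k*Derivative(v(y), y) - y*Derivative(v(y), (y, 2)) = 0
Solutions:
 v(y) = C1 + y^(re(k) + 1)*(C2*sin(log(y)*Abs(im(k))) + C3*cos(log(y)*im(k)))


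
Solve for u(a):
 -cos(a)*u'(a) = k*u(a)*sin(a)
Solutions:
 u(a) = C1*exp(k*log(cos(a)))


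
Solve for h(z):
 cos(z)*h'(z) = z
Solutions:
 h(z) = C1 + Integral(z/cos(z), z)


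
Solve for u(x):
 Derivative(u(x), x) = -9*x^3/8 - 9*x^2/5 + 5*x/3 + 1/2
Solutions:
 u(x) = C1 - 9*x^4/32 - 3*x^3/5 + 5*x^2/6 + x/2


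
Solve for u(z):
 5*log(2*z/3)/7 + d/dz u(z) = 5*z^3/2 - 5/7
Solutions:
 u(z) = C1 + 5*z^4/8 - 5*z*log(z)/7 - 5*z*log(2)/7 + 5*z*log(3)/7


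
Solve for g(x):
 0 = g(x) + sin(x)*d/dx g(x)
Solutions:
 g(x) = C1*sqrt(cos(x) + 1)/sqrt(cos(x) - 1)


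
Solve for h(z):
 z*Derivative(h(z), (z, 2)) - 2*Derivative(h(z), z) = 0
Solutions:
 h(z) = C1 + C2*z^3


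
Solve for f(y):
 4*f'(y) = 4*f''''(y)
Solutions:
 f(y) = C1 + C4*exp(y) + (C2*sin(sqrt(3)*y/2) + C3*cos(sqrt(3)*y/2))*exp(-y/2)


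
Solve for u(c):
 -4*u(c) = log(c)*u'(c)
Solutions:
 u(c) = C1*exp(-4*li(c))


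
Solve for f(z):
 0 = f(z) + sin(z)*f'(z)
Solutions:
 f(z) = C1*sqrt(cos(z) + 1)/sqrt(cos(z) - 1)


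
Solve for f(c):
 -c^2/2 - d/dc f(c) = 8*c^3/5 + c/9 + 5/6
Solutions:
 f(c) = C1 - 2*c^4/5 - c^3/6 - c^2/18 - 5*c/6


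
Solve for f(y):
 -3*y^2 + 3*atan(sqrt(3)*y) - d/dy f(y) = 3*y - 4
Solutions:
 f(y) = C1 - y^3 - 3*y^2/2 + 3*y*atan(sqrt(3)*y) + 4*y - sqrt(3)*log(3*y^2 + 1)/2


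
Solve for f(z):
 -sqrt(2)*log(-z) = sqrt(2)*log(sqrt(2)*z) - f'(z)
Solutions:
 f(z) = C1 + 2*sqrt(2)*z*log(z) + sqrt(2)*z*(-2 + log(2)/2 + I*pi)


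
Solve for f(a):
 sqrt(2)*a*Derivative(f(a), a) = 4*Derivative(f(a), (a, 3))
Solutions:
 f(a) = C1 + Integral(C2*airyai(sqrt(2)*a/2) + C3*airybi(sqrt(2)*a/2), a)


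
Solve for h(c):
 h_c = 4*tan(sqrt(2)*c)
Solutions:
 h(c) = C1 - 2*sqrt(2)*log(cos(sqrt(2)*c))


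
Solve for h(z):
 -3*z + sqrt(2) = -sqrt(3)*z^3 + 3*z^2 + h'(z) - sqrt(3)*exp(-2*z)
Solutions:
 h(z) = C1 + sqrt(3)*z^4/4 - z^3 - 3*z^2/2 + sqrt(2)*z - sqrt(3)*exp(-2*z)/2


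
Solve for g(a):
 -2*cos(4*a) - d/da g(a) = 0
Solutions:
 g(a) = C1 - sin(4*a)/2


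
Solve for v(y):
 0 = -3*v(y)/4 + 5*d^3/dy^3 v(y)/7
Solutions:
 v(y) = C3*exp(1050^(1/3)*y/10) + (C1*sin(3^(5/6)*350^(1/3)*y/20) + C2*cos(3^(5/6)*350^(1/3)*y/20))*exp(-1050^(1/3)*y/20)


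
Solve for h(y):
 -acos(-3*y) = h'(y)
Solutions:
 h(y) = C1 - y*acos(-3*y) - sqrt(1 - 9*y^2)/3


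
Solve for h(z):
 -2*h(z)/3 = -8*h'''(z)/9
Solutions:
 h(z) = C3*exp(6^(1/3)*z/2) + (C1*sin(2^(1/3)*3^(5/6)*z/4) + C2*cos(2^(1/3)*3^(5/6)*z/4))*exp(-6^(1/3)*z/4)


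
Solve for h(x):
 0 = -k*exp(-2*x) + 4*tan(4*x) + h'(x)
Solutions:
 h(x) = C1 - k*exp(-2*x)/2 - log(tan(4*x)^2 + 1)/2


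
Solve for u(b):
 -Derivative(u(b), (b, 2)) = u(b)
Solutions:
 u(b) = C1*sin(b) + C2*cos(b)


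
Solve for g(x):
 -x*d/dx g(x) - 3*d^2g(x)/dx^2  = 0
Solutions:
 g(x) = C1 + C2*erf(sqrt(6)*x/6)


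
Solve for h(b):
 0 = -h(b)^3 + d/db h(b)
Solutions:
 h(b) = -sqrt(2)*sqrt(-1/(C1 + b))/2
 h(b) = sqrt(2)*sqrt(-1/(C1 + b))/2


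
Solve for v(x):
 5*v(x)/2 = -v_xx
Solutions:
 v(x) = C1*sin(sqrt(10)*x/2) + C2*cos(sqrt(10)*x/2)


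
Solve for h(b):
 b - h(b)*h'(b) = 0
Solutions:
 h(b) = -sqrt(C1 + b^2)
 h(b) = sqrt(C1 + b^2)


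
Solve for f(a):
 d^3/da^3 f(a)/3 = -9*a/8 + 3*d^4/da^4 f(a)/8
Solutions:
 f(a) = C1 + C2*a + C3*a^2 + C4*exp(8*a/9) - 9*a^4/64 - 81*a^3/128


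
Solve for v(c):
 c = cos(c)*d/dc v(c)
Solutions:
 v(c) = C1 + Integral(c/cos(c), c)


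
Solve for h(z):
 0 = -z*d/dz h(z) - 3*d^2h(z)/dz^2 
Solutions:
 h(z) = C1 + C2*erf(sqrt(6)*z/6)


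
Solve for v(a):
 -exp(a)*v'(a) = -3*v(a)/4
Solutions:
 v(a) = C1*exp(-3*exp(-a)/4)


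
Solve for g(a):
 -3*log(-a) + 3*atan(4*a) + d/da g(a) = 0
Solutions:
 g(a) = C1 + 3*a*log(-a) - 3*a*atan(4*a) - 3*a + 3*log(16*a^2 + 1)/8


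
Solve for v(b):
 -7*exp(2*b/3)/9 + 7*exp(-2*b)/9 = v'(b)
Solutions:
 v(b) = C1 - 7*exp(2*b/3)/6 - 7*exp(-2*b)/18


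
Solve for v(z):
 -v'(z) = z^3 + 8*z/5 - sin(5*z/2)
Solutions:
 v(z) = C1 - z^4/4 - 4*z^2/5 - 2*cos(5*z/2)/5


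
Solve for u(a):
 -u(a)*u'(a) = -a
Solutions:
 u(a) = -sqrt(C1 + a^2)
 u(a) = sqrt(C1 + a^2)


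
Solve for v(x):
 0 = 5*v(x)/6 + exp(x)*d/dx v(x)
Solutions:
 v(x) = C1*exp(5*exp(-x)/6)


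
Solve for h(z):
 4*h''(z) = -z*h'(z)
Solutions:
 h(z) = C1 + C2*erf(sqrt(2)*z/4)


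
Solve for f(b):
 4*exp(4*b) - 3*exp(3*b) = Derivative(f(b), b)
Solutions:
 f(b) = C1 + exp(4*b) - exp(3*b)


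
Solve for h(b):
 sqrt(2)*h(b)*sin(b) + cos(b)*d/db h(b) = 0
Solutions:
 h(b) = C1*cos(b)^(sqrt(2))


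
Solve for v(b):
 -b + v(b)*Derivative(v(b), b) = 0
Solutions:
 v(b) = -sqrt(C1 + b^2)
 v(b) = sqrt(C1 + b^2)


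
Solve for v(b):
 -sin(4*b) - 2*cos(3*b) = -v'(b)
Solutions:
 v(b) = C1 + 2*sin(3*b)/3 - cos(4*b)/4


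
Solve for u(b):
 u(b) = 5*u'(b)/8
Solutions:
 u(b) = C1*exp(8*b/5)


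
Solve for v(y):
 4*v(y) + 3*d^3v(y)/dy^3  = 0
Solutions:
 v(y) = C3*exp(-6^(2/3)*y/3) + (C1*sin(2^(2/3)*3^(1/6)*y/2) + C2*cos(2^(2/3)*3^(1/6)*y/2))*exp(6^(2/3)*y/6)


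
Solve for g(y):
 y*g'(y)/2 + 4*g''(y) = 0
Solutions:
 g(y) = C1 + C2*erf(y/4)


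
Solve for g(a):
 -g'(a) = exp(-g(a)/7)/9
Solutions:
 g(a) = 7*log(C1 - a/63)


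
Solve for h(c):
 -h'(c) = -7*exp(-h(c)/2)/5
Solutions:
 h(c) = 2*log(C1 + 7*c/10)


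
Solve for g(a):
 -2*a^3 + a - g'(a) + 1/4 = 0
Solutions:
 g(a) = C1 - a^4/2 + a^2/2 + a/4


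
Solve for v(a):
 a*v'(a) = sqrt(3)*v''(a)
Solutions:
 v(a) = C1 + C2*erfi(sqrt(2)*3^(3/4)*a/6)


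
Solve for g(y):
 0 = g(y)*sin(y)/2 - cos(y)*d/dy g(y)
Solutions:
 g(y) = C1/sqrt(cos(y))


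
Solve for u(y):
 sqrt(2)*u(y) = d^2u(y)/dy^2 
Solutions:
 u(y) = C1*exp(-2^(1/4)*y) + C2*exp(2^(1/4)*y)


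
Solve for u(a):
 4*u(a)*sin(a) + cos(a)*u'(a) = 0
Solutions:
 u(a) = C1*cos(a)^4


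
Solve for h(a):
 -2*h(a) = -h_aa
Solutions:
 h(a) = C1*exp(-sqrt(2)*a) + C2*exp(sqrt(2)*a)


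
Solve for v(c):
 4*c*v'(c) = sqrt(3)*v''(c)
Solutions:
 v(c) = C1 + C2*erfi(sqrt(2)*3^(3/4)*c/3)


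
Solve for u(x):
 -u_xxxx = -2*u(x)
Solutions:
 u(x) = C1*exp(-2^(1/4)*x) + C2*exp(2^(1/4)*x) + C3*sin(2^(1/4)*x) + C4*cos(2^(1/4)*x)


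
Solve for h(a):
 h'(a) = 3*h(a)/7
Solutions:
 h(a) = C1*exp(3*a/7)


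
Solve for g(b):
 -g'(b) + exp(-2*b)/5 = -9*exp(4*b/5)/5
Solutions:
 g(b) = C1 + 9*exp(4*b/5)/4 - exp(-2*b)/10


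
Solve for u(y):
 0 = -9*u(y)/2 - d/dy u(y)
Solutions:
 u(y) = C1*exp(-9*y/2)


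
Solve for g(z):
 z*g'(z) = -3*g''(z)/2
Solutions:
 g(z) = C1 + C2*erf(sqrt(3)*z/3)


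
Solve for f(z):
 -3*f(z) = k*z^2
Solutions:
 f(z) = -k*z^2/3


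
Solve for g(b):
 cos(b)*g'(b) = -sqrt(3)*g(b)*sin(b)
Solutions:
 g(b) = C1*cos(b)^(sqrt(3))


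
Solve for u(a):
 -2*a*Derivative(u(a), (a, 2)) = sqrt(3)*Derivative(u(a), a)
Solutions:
 u(a) = C1 + C2*a^(1 - sqrt(3)/2)


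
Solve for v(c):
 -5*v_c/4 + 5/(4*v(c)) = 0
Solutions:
 v(c) = -sqrt(C1 + 2*c)
 v(c) = sqrt(C1 + 2*c)


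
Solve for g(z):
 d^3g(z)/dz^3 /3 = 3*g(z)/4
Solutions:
 g(z) = C3*exp(2^(1/3)*3^(2/3)*z/2) + (C1*sin(3*2^(1/3)*3^(1/6)*z/4) + C2*cos(3*2^(1/3)*3^(1/6)*z/4))*exp(-2^(1/3)*3^(2/3)*z/4)


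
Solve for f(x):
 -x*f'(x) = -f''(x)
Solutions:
 f(x) = C1 + C2*erfi(sqrt(2)*x/2)


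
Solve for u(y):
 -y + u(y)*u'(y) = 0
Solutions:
 u(y) = -sqrt(C1 + y^2)
 u(y) = sqrt(C1 + y^2)


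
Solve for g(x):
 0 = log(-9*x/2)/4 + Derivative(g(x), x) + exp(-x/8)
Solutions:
 g(x) = C1 - x*log(-x)/4 + x*(-2*log(3) + log(2) + 1)/4 + 8*exp(-x/8)


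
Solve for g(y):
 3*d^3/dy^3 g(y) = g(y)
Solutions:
 g(y) = C3*exp(3^(2/3)*y/3) + (C1*sin(3^(1/6)*y/2) + C2*cos(3^(1/6)*y/2))*exp(-3^(2/3)*y/6)


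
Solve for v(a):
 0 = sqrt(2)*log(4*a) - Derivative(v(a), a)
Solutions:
 v(a) = C1 + sqrt(2)*a*log(a) - sqrt(2)*a + 2*sqrt(2)*a*log(2)


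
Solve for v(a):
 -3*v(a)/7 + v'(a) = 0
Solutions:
 v(a) = C1*exp(3*a/7)


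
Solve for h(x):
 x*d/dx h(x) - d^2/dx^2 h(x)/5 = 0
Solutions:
 h(x) = C1 + C2*erfi(sqrt(10)*x/2)


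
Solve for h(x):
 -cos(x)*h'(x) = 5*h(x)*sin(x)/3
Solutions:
 h(x) = C1*cos(x)^(5/3)


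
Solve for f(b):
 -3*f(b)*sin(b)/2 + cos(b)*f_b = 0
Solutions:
 f(b) = C1/cos(b)^(3/2)


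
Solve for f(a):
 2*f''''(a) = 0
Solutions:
 f(a) = C1 + C2*a + C3*a^2 + C4*a^3


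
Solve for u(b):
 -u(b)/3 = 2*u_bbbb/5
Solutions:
 u(b) = (C1*sin(10^(1/4)*3^(3/4)*b/6) + C2*cos(10^(1/4)*3^(3/4)*b/6))*exp(-10^(1/4)*3^(3/4)*b/6) + (C3*sin(10^(1/4)*3^(3/4)*b/6) + C4*cos(10^(1/4)*3^(3/4)*b/6))*exp(10^(1/4)*3^(3/4)*b/6)


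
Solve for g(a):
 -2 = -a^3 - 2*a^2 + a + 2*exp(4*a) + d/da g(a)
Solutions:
 g(a) = C1 + a^4/4 + 2*a^3/3 - a^2/2 - 2*a - exp(4*a)/2


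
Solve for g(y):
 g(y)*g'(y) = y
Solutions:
 g(y) = -sqrt(C1 + y^2)
 g(y) = sqrt(C1 + y^2)


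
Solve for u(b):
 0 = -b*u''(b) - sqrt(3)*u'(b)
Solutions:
 u(b) = C1 + C2*b^(1 - sqrt(3))


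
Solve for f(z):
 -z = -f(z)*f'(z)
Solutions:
 f(z) = -sqrt(C1 + z^2)
 f(z) = sqrt(C1 + z^2)


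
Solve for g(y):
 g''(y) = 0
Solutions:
 g(y) = C1 + C2*y


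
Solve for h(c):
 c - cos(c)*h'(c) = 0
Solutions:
 h(c) = C1 + Integral(c/cos(c), c)


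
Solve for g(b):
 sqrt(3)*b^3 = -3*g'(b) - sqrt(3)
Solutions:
 g(b) = C1 - sqrt(3)*b^4/12 - sqrt(3)*b/3


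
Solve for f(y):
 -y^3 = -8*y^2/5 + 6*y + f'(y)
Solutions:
 f(y) = C1 - y^4/4 + 8*y^3/15 - 3*y^2


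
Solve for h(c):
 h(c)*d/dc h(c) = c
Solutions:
 h(c) = -sqrt(C1 + c^2)
 h(c) = sqrt(C1 + c^2)


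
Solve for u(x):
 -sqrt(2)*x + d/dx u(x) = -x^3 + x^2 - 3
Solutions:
 u(x) = C1 - x^4/4 + x^3/3 + sqrt(2)*x^2/2 - 3*x


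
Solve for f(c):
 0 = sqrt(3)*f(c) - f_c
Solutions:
 f(c) = C1*exp(sqrt(3)*c)


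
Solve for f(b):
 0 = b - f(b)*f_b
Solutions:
 f(b) = -sqrt(C1 + b^2)
 f(b) = sqrt(C1 + b^2)


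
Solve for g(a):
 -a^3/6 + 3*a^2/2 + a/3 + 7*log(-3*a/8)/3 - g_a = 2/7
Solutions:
 g(a) = C1 - a^4/24 + a^3/2 + a^2/6 + 7*a*log(-a)/3 + a*(-7*log(2) - 55/21 + 7*log(3)/3)


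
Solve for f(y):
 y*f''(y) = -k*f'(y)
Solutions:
 f(y) = C1 + y^(1 - re(k))*(C2*sin(log(y)*Abs(im(k))) + C3*cos(log(y)*im(k)))


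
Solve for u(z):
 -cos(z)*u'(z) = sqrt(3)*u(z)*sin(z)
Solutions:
 u(z) = C1*cos(z)^(sqrt(3))


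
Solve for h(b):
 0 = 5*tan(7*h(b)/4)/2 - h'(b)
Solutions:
 h(b) = -4*asin(C1*exp(35*b/8))/7 + 4*pi/7
 h(b) = 4*asin(C1*exp(35*b/8))/7


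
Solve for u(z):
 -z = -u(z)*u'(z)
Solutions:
 u(z) = -sqrt(C1 + z^2)
 u(z) = sqrt(C1 + z^2)


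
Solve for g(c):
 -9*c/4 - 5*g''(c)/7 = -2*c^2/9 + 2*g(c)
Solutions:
 g(c) = C1*sin(sqrt(70)*c/5) + C2*cos(sqrt(70)*c/5) + c^2/9 - 9*c/8 - 5/63


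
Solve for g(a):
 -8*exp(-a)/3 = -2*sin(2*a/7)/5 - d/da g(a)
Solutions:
 g(a) = C1 + 7*cos(2*a/7)/5 - 8*exp(-a)/3


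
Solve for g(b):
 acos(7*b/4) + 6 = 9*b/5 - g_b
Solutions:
 g(b) = C1 + 9*b^2/10 - b*acos(7*b/4) - 6*b + sqrt(16 - 49*b^2)/7


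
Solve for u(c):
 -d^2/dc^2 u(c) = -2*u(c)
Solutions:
 u(c) = C1*exp(-sqrt(2)*c) + C2*exp(sqrt(2)*c)


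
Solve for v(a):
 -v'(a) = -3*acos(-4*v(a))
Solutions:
 Integral(1/acos(-4*_y), (_y, v(a))) = C1 + 3*a


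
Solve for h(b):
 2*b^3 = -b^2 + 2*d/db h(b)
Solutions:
 h(b) = C1 + b^4/4 + b^3/6


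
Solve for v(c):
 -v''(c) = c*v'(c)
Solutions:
 v(c) = C1 + C2*erf(sqrt(2)*c/2)


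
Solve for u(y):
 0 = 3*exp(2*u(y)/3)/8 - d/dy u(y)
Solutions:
 u(y) = 3*log(-sqrt(-1/(C1 + 3*y))) + 3*log(3)/2 + 3*log(2)
 u(y) = 3*log(-1/(C1 + 3*y))/2 + 3*log(3)/2 + 3*log(2)


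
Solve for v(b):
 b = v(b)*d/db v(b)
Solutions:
 v(b) = -sqrt(C1 + b^2)
 v(b) = sqrt(C1 + b^2)


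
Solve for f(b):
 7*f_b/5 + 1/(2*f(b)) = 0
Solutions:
 f(b) = -sqrt(C1 - 35*b)/7
 f(b) = sqrt(C1 - 35*b)/7


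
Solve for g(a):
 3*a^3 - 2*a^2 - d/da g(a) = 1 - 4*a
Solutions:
 g(a) = C1 + 3*a^4/4 - 2*a^3/3 + 2*a^2 - a


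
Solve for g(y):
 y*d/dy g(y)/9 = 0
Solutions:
 g(y) = C1


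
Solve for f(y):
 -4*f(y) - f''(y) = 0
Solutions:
 f(y) = C1*sin(2*y) + C2*cos(2*y)


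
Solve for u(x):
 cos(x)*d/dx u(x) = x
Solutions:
 u(x) = C1 + Integral(x/cos(x), x)


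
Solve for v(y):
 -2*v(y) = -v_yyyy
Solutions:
 v(y) = C1*exp(-2^(1/4)*y) + C2*exp(2^(1/4)*y) + C3*sin(2^(1/4)*y) + C4*cos(2^(1/4)*y)


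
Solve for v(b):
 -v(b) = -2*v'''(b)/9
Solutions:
 v(b) = C3*exp(6^(2/3)*b/2) + (C1*sin(3*2^(2/3)*3^(1/6)*b/4) + C2*cos(3*2^(2/3)*3^(1/6)*b/4))*exp(-6^(2/3)*b/4)


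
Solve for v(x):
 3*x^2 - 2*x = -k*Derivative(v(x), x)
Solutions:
 v(x) = C1 - x^3/k + x^2/k


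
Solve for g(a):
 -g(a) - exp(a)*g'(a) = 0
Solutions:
 g(a) = C1*exp(exp(-a))


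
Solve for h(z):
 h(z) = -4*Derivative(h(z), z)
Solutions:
 h(z) = C1*exp(-z/4)


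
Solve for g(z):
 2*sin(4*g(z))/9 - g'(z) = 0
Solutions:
 -2*z/9 + log(cos(4*g(z)) - 1)/8 - log(cos(4*g(z)) + 1)/8 = C1


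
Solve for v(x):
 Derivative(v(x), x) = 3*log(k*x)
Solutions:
 v(x) = C1 + 3*x*log(k*x) - 3*x


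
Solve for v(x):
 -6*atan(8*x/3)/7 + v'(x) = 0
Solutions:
 v(x) = C1 + 6*x*atan(8*x/3)/7 - 9*log(64*x^2 + 9)/56


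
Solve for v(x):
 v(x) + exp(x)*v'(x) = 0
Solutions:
 v(x) = C1*exp(exp(-x))


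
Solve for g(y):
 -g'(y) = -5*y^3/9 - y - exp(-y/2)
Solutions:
 g(y) = C1 + 5*y^4/36 + y^2/2 - 2*exp(-y/2)


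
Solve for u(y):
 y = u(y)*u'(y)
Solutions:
 u(y) = -sqrt(C1 + y^2)
 u(y) = sqrt(C1 + y^2)


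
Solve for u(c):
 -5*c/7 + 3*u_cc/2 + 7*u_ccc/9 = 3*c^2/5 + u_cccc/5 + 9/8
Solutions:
 u(c) = C1 + C2*c + C3*exp(c*(35 - sqrt(3655))/18) + C4*exp(c*(35 + sqrt(3655))/18) + c^4/30 + 29*c^3/2835 + 60131*c^2/145800


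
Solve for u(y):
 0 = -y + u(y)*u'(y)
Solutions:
 u(y) = -sqrt(C1 + y^2)
 u(y) = sqrt(C1 + y^2)


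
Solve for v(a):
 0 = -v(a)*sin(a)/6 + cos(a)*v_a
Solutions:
 v(a) = C1/cos(a)^(1/6)


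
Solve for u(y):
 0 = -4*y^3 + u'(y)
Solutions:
 u(y) = C1 + y^4


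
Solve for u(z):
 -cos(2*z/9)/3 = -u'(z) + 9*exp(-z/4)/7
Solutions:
 u(z) = C1 + 3*sin(2*z/9)/2 - 36*exp(-z/4)/7


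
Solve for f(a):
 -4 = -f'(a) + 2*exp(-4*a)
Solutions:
 f(a) = C1 + 4*a - exp(-4*a)/2


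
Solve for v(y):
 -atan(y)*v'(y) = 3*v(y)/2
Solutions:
 v(y) = C1*exp(-3*Integral(1/atan(y), y)/2)


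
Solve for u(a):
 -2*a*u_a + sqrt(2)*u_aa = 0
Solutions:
 u(a) = C1 + C2*erfi(2^(3/4)*a/2)


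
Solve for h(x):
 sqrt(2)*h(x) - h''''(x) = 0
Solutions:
 h(x) = C1*exp(-2^(1/8)*x) + C2*exp(2^(1/8)*x) + C3*sin(2^(1/8)*x) + C4*cos(2^(1/8)*x)


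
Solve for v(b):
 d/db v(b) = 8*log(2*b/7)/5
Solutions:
 v(b) = C1 + 8*b*log(b)/5 - 8*b*log(7)/5 - 8*b/5 + 8*b*log(2)/5


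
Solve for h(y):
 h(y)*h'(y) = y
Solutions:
 h(y) = -sqrt(C1 + y^2)
 h(y) = sqrt(C1 + y^2)


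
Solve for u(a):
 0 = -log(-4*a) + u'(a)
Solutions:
 u(a) = C1 + a*log(-a) + a*(-1 + 2*log(2))


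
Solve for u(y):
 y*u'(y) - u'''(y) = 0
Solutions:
 u(y) = C1 + Integral(C2*airyai(y) + C3*airybi(y), y)


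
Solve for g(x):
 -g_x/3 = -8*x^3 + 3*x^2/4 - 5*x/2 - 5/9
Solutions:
 g(x) = C1 + 6*x^4 - 3*x^3/4 + 15*x^2/4 + 5*x/3


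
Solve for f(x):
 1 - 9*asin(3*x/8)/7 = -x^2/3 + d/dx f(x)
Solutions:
 f(x) = C1 + x^3/9 - 9*x*asin(3*x/8)/7 + x - 3*sqrt(64 - 9*x^2)/7


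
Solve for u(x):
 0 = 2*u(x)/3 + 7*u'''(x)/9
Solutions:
 u(x) = C3*exp(-6^(1/3)*7^(2/3)*x/7) + (C1*sin(2^(1/3)*3^(5/6)*7^(2/3)*x/14) + C2*cos(2^(1/3)*3^(5/6)*7^(2/3)*x/14))*exp(6^(1/3)*7^(2/3)*x/14)


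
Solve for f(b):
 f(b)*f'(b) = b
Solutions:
 f(b) = -sqrt(C1 + b^2)
 f(b) = sqrt(C1 + b^2)


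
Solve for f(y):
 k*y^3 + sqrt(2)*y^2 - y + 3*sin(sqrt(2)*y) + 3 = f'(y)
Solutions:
 f(y) = C1 + k*y^4/4 + sqrt(2)*y^3/3 - y^2/2 + 3*y - 3*sqrt(2)*cos(sqrt(2)*y)/2


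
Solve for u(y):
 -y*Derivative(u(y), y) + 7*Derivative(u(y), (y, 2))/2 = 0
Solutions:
 u(y) = C1 + C2*erfi(sqrt(7)*y/7)


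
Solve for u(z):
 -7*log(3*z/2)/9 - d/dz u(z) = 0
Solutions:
 u(z) = C1 - 7*z*log(z)/9 - 7*z*log(3)/9 + 7*z*log(2)/9 + 7*z/9


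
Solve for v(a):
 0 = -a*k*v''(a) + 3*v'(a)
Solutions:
 v(a) = C1 + a^(((re(k) + 3)*re(k) + im(k)^2)/(re(k)^2 + im(k)^2))*(C2*sin(3*log(a)*Abs(im(k))/(re(k)^2 + im(k)^2)) + C3*cos(3*log(a)*im(k)/(re(k)^2 + im(k)^2)))


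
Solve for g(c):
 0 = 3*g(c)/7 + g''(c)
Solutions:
 g(c) = C1*sin(sqrt(21)*c/7) + C2*cos(sqrt(21)*c/7)


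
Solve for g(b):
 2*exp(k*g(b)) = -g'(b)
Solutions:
 g(b) = Piecewise((log(1/(C1*k + 2*b*k))/k, Ne(k, 0)), (nan, True))
 g(b) = Piecewise((C1 - 2*b, Eq(k, 0)), (nan, True))


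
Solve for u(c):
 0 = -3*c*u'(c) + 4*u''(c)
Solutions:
 u(c) = C1 + C2*erfi(sqrt(6)*c/4)


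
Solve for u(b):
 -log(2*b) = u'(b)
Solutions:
 u(b) = C1 - b*log(b) - b*log(2) + b


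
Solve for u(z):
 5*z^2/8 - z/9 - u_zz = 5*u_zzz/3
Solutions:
 u(z) = C1 + C2*z + C3*exp(-3*z/5) + 5*z^4/96 - 79*z^3/216 + 395*z^2/216


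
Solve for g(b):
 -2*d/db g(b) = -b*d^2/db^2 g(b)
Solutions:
 g(b) = C1 + C2*b^3


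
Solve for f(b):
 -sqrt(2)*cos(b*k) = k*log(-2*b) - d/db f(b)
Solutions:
 f(b) = C1 + b*k*(log(-b) - 1) + b*k*log(2) + sqrt(2)*Piecewise((sin(b*k)/k, Ne(k, 0)), (b, True))


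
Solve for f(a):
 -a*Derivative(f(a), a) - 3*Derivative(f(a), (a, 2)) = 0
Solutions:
 f(a) = C1 + C2*erf(sqrt(6)*a/6)


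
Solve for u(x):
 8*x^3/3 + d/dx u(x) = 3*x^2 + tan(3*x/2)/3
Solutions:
 u(x) = C1 - 2*x^4/3 + x^3 - 2*log(cos(3*x/2))/9


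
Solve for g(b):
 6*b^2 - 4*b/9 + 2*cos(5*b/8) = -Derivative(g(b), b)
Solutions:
 g(b) = C1 - 2*b^3 + 2*b^2/9 - 16*sin(5*b/8)/5


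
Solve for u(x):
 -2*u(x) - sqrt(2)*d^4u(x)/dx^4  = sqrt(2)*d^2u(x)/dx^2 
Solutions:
 u(x) = (C1*sin(2^(1/8)*x*cos(atan(sqrt(-1 + 4*sqrt(2)))/2)) + C2*cos(2^(1/8)*x*cos(atan(sqrt(-1 + 4*sqrt(2)))/2)))*exp(-2^(1/8)*x*sin(atan(sqrt(-1 + 4*sqrt(2)))/2)) + (C3*sin(2^(1/8)*x*cos(atan(sqrt(-1 + 4*sqrt(2)))/2)) + C4*cos(2^(1/8)*x*cos(atan(sqrt(-1 + 4*sqrt(2)))/2)))*exp(2^(1/8)*x*sin(atan(sqrt(-1 + 4*sqrt(2)))/2))


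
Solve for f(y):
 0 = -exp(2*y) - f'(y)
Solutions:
 f(y) = C1 - exp(2*y)/2


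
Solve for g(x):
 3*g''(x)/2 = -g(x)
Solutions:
 g(x) = C1*sin(sqrt(6)*x/3) + C2*cos(sqrt(6)*x/3)


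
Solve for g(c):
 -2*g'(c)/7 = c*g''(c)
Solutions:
 g(c) = C1 + C2*c^(5/7)


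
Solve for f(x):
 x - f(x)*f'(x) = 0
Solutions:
 f(x) = -sqrt(C1 + x^2)
 f(x) = sqrt(C1 + x^2)


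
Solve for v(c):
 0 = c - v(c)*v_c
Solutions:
 v(c) = -sqrt(C1 + c^2)
 v(c) = sqrt(C1 + c^2)


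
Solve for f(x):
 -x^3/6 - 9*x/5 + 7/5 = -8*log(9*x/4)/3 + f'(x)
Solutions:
 f(x) = C1 - x^4/24 - 9*x^2/10 + 8*x*log(x)/3 - 16*x*log(2)/3 - 19*x/15 + 16*x*log(3)/3


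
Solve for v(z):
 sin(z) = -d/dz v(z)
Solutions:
 v(z) = C1 + cos(z)


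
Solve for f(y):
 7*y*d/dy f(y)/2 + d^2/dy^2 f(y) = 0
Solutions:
 f(y) = C1 + C2*erf(sqrt(7)*y/2)


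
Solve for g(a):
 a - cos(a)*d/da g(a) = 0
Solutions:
 g(a) = C1 + Integral(a/cos(a), a)


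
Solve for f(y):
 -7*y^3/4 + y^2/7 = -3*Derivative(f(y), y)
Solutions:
 f(y) = C1 + 7*y^4/48 - y^3/63


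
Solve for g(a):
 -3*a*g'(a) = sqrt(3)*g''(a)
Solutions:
 g(a) = C1 + C2*erf(sqrt(2)*3^(1/4)*a/2)


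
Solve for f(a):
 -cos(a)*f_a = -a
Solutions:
 f(a) = C1 + Integral(a/cos(a), a)


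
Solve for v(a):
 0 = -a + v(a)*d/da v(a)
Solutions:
 v(a) = -sqrt(C1 + a^2)
 v(a) = sqrt(C1 + a^2)


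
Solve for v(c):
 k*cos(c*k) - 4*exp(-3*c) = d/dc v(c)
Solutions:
 v(c) = C1 + sin(c*k) + 4*exp(-3*c)/3


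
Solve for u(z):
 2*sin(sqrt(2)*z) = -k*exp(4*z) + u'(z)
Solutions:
 u(z) = C1 + k*exp(4*z)/4 - sqrt(2)*cos(sqrt(2)*z)


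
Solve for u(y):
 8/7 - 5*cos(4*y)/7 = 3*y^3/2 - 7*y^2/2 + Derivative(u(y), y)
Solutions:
 u(y) = C1 - 3*y^4/8 + 7*y^3/6 + 8*y/7 - 5*sin(4*y)/28


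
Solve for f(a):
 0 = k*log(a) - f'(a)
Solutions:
 f(a) = C1 + a*k*log(a) - a*k


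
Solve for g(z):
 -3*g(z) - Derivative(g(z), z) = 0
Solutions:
 g(z) = C1*exp(-3*z)


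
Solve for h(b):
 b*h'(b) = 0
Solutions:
 h(b) = C1


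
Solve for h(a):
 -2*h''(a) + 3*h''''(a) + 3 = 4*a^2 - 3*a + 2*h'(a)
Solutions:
 h(a) = C1 + C2*exp(-a*(2/(sqrt(73) + 9)^(1/3) + (sqrt(73) + 9)^(1/3))/6)*sin(sqrt(3)*a*(-(sqrt(73) + 9)^(1/3) + 2/(sqrt(73) + 9)^(1/3))/6) + C3*exp(-a*(2/(sqrt(73) + 9)^(1/3) + (sqrt(73) + 9)^(1/3))/6)*cos(sqrt(3)*a*(-(sqrt(73) + 9)^(1/3) + 2/(sqrt(73) + 9)^(1/3))/6) + C4*exp(a*(2/(sqrt(73) + 9)^(1/3) + (sqrt(73) + 9)^(1/3))/3) - 2*a^3/3 + 11*a^2/4 - 4*a


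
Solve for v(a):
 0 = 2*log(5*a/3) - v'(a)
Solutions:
 v(a) = C1 + 2*a*log(a) - 2*a + a*log(25/9)


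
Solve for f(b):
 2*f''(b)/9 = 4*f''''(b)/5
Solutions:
 f(b) = C1 + C2*b + C3*exp(-sqrt(10)*b/6) + C4*exp(sqrt(10)*b/6)


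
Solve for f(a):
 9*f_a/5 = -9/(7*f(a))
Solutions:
 f(a) = -sqrt(C1 - 70*a)/7
 f(a) = sqrt(C1 - 70*a)/7


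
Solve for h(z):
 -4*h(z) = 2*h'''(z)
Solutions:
 h(z) = C3*exp(-2^(1/3)*z) + (C1*sin(2^(1/3)*sqrt(3)*z/2) + C2*cos(2^(1/3)*sqrt(3)*z/2))*exp(2^(1/3)*z/2)


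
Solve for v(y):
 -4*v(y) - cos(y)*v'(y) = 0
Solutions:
 v(y) = C1*(sin(y)^2 - 2*sin(y) + 1)/(sin(y)^2 + 2*sin(y) + 1)


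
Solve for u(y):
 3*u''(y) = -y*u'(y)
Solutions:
 u(y) = C1 + C2*erf(sqrt(6)*y/6)


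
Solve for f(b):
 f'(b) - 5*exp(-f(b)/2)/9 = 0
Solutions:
 f(b) = 2*log(C1 + 5*b/18)


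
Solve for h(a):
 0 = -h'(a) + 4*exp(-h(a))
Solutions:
 h(a) = log(C1 + 4*a)


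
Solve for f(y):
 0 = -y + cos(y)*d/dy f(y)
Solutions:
 f(y) = C1 + Integral(y/cos(y), y)


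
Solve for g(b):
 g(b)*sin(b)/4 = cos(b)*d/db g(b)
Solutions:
 g(b) = C1/cos(b)^(1/4)


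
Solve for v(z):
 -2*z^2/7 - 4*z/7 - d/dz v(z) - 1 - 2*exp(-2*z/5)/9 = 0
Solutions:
 v(z) = C1 - 2*z^3/21 - 2*z^2/7 - z + 5*exp(-2*z/5)/9


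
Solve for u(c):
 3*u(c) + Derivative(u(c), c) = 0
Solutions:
 u(c) = C1*exp(-3*c)


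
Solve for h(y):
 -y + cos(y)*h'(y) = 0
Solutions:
 h(y) = C1 + Integral(y/cos(y), y)


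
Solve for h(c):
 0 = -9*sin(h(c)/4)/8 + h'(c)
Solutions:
 -9*c/8 + 2*log(cos(h(c)/4) - 1) - 2*log(cos(h(c)/4) + 1) = C1


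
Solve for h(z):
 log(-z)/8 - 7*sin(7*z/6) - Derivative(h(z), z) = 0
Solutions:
 h(z) = C1 + z*log(-z)/8 - z/8 + 6*cos(7*z/6)


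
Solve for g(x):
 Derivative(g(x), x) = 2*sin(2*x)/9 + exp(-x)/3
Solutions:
 g(x) = C1 - cos(2*x)/9 - exp(-x)/3


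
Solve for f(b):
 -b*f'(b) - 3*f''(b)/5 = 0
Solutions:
 f(b) = C1 + C2*erf(sqrt(30)*b/6)


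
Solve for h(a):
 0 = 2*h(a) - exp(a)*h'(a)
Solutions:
 h(a) = C1*exp(-2*exp(-a))


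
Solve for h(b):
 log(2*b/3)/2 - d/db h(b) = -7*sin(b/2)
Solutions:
 h(b) = C1 + b*log(b)/2 - b*log(3) - b/2 + b*log(6)/2 - 14*cos(b/2)


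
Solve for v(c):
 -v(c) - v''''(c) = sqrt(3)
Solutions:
 v(c) = (C1*sin(sqrt(2)*c/2) + C2*cos(sqrt(2)*c/2))*exp(-sqrt(2)*c/2) + (C3*sin(sqrt(2)*c/2) + C4*cos(sqrt(2)*c/2))*exp(sqrt(2)*c/2) - sqrt(3)


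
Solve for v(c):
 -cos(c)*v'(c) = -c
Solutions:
 v(c) = C1 + Integral(c/cos(c), c)


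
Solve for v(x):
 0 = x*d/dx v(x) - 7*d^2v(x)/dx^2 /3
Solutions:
 v(x) = C1 + C2*erfi(sqrt(42)*x/14)


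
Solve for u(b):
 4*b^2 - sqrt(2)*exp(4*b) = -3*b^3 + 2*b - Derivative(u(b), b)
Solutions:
 u(b) = C1 - 3*b^4/4 - 4*b^3/3 + b^2 + sqrt(2)*exp(4*b)/4


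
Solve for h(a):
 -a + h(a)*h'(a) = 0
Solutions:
 h(a) = -sqrt(C1 + a^2)
 h(a) = sqrt(C1 + a^2)


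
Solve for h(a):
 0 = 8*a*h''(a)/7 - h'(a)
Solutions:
 h(a) = C1 + C2*a^(15/8)


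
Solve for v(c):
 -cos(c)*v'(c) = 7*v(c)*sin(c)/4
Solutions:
 v(c) = C1*cos(c)^(7/4)


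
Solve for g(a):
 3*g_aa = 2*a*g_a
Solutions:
 g(a) = C1 + C2*erfi(sqrt(3)*a/3)


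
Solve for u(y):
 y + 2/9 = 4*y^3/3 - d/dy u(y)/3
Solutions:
 u(y) = C1 + y^4 - 3*y^2/2 - 2*y/3


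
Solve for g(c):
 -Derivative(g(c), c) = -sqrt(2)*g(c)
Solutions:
 g(c) = C1*exp(sqrt(2)*c)


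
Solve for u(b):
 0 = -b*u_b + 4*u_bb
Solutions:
 u(b) = C1 + C2*erfi(sqrt(2)*b/4)


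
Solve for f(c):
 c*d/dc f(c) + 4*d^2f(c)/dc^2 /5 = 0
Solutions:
 f(c) = C1 + C2*erf(sqrt(10)*c/4)


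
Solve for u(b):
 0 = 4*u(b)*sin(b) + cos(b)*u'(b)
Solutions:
 u(b) = C1*cos(b)^4


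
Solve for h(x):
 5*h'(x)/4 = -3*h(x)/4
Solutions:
 h(x) = C1*exp(-3*x/5)


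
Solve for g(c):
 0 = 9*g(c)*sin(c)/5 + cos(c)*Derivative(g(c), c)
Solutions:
 g(c) = C1*cos(c)^(9/5)


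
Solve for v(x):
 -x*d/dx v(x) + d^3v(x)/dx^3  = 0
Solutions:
 v(x) = C1 + Integral(C2*airyai(x) + C3*airybi(x), x)


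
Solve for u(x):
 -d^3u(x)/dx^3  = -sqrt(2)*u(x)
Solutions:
 u(x) = C3*exp(2^(1/6)*x) + (C1*sin(2^(1/6)*sqrt(3)*x/2) + C2*cos(2^(1/6)*sqrt(3)*x/2))*exp(-2^(1/6)*x/2)


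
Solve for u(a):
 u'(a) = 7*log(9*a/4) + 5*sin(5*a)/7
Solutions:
 u(a) = C1 + 7*a*log(a) - 14*a*log(2) - 7*a + 14*a*log(3) - cos(5*a)/7


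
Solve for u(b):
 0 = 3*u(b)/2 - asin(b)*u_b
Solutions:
 u(b) = C1*exp(3*Integral(1/asin(b), b)/2)


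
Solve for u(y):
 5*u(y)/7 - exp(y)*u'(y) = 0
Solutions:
 u(y) = C1*exp(-5*exp(-y)/7)


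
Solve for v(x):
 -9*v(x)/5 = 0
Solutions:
 v(x) = 0


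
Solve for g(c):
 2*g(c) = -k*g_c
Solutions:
 g(c) = C1*exp(-2*c/k)


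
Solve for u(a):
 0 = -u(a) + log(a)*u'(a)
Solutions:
 u(a) = C1*exp(li(a))


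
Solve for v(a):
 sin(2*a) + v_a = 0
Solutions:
 v(a) = C1 + cos(2*a)/2


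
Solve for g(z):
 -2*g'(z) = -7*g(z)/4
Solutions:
 g(z) = C1*exp(7*z/8)


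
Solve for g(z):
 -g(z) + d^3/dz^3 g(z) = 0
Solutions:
 g(z) = C3*exp(z) + (C1*sin(sqrt(3)*z/2) + C2*cos(sqrt(3)*z/2))*exp(-z/2)


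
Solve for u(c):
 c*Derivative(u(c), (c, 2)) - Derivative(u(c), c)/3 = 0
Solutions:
 u(c) = C1 + C2*c^(4/3)


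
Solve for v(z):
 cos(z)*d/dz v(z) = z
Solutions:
 v(z) = C1 + Integral(z/cos(z), z)


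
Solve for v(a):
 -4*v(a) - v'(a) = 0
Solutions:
 v(a) = C1*exp(-4*a)


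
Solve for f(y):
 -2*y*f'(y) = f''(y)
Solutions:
 f(y) = C1 + C2*erf(y)


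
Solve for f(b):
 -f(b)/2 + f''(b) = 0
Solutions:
 f(b) = C1*exp(-sqrt(2)*b/2) + C2*exp(sqrt(2)*b/2)


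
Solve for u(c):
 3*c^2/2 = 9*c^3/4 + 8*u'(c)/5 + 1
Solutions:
 u(c) = C1 - 45*c^4/128 + 5*c^3/16 - 5*c/8


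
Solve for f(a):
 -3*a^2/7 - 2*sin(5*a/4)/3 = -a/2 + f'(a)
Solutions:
 f(a) = C1 - a^3/7 + a^2/4 + 8*cos(5*a/4)/15


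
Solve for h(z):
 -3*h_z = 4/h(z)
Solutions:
 h(z) = -sqrt(C1 - 24*z)/3
 h(z) = sqrt(C1 - 24*z)/3


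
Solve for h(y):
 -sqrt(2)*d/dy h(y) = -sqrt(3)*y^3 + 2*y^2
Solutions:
 h(y) = C1 + sqrt(6)*y^4/8 - sqrt(2)*y^3/3


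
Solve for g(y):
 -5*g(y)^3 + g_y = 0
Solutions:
 g(y) = -sqrt(2)*sqrt(-1/(C1 + 5*y))/2
 g(y) = sqrt(2)*sqrt(-1/(C1 + 5*y))/2


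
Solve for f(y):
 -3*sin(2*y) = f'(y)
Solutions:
 f(y) = C1 + 3*cos(2*y)/2


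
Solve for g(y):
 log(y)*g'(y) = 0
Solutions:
 g(y) = C1


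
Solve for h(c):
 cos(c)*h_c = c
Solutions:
 h(c) = C1 + Integral(c/cos(c), c)


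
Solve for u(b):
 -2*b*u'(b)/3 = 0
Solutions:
 u(b) = C1


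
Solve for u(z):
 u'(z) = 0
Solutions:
 u(z) = C1


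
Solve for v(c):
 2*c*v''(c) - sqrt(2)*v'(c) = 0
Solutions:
 v(c) = C1 + C2*c^(sqrt(2)/2 + 1)


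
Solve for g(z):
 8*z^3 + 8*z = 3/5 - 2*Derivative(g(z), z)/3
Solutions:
 g(z) = C1 - 3*z^4 - 6*z^2 + 9*z/10


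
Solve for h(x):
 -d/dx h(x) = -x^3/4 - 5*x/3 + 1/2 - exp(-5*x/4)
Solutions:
 h(x) = C1 + x^4/16 + 5*x^2/6 - x/2 - 4*exp(-5*x/4)/5


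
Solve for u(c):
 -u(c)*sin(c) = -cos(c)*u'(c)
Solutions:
 u(c) = C1/cos(c)


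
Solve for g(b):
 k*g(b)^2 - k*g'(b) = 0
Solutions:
 g(b) = -1/(C1 + b)


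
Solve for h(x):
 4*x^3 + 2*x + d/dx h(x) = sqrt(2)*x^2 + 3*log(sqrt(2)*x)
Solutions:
 h(x) = C1 - x^4 + sqrt(2)*x^3/3 - x^2 + 3*x*log(x) - 3*x + 3*x*log(2)/2


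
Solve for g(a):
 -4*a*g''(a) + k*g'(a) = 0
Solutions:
 g(a) = C1 + a^(re(k)/4 + 1)*(C2*sin(log(a)*Abs(im(k))/4) + C3*cos(log(a)*im(k)/4))


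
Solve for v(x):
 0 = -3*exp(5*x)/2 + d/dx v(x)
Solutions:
 v(x) = C1 + 3*exp(5*x)/10


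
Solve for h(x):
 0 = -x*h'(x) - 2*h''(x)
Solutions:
 h(x) = C1 + C2*erf(x/2)


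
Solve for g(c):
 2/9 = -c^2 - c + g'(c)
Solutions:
 g(c) = C1 + c^3/3 + c^2/2 + 2*c/9


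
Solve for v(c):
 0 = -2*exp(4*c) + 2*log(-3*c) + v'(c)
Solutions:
 v(c) = C1 - 2*c*log(-c) + 2*c*(1 - log(3)) + exp(4*c)/2


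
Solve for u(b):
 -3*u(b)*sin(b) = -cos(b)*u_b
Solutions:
 u(b) = C1/cos(b)^3


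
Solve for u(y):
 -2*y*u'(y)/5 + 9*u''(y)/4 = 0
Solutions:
 u(y) = C1 + C2*erfi(2*sqrt(5)*y/15)


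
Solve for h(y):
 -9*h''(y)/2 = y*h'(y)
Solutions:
 h(y) = C1 + C2*erf(y/3)


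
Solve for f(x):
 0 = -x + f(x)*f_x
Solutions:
 f(x) = -sqrt(C1 + x^2)
 f(x) = sqrt(C1 + x^2)


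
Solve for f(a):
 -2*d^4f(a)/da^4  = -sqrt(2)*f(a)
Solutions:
 f(a) = C1*exp(-2^(7/8)*a/2) + C2*exp(2^(7/8)*a/2) + C3*sin(2^(7/8)*a/2) + C4*cos(2^(7/8)*a/2)


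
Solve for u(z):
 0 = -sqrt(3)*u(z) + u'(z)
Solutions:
 u(z) = C1*exp(sqrt(3)*z)


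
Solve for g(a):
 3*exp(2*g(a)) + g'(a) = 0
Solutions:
 g(a) = log(-sqrt(-1/(C1 - 3*a))) - log(2)/2
 g(a) = log(-1/(C1 - 3*a))/2 - log(2)/2


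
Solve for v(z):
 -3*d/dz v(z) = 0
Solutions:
 v(z) = C1


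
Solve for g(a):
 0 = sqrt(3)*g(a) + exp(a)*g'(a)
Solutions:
 g(a) = C1*exp(sqrt(3)*exp(-a))


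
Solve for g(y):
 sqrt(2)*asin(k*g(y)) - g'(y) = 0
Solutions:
 Integral(1/asin(_y*k), (_y, g(y))) = C1 + sqrt(2)*y


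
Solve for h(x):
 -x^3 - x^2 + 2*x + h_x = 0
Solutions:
 h(x) = C1 + x^4/4 + x^3/3 - x^2


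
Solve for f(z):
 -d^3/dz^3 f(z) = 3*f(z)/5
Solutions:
 f(z) = C3*exp(-3^(1/3)*5^(2/3)*z/5) + (C1*sin(3^(5/6)*5^(2/3)*z/10) + C2*cos(3^(5/6)*5^(2/3)*z/10))*exp(3^(1/3)*5^(2/3)*z/10)


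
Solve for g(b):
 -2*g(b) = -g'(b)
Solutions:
 g(b) = C1*exp(2*b)


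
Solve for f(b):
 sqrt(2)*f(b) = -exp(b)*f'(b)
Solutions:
 f(b) = C1*exp(sqrt(2)*exp(-b))


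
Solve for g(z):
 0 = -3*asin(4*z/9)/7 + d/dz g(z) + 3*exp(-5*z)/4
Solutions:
 g(z) = C1 + 3*z*asin(4*z/9)/7 + 3*sqrt(81 - 16*z^2)/28 + 3*exp(-5*z)/20


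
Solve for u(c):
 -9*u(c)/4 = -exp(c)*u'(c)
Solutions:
 u(c) = C1*exp(-9*exp(-c)/4)


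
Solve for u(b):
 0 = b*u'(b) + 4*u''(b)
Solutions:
 u(b) = C1 + C2*erf(sqrt(2)*b/4)


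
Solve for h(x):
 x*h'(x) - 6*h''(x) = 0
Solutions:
 h(x) = C1 + C2*erfi(sqrt(3)*x/6)


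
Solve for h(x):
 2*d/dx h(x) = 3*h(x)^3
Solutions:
 h(x) = -sqrt(-1/(C1 + 3*x))
 h(x) = sqrt(-1/(C1 + 3*x))


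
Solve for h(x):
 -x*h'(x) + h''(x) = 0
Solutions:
 h(x) = C1 + C2*erfi(sqrt(2)*x/2)


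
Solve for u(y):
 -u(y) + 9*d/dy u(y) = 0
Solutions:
 u(y) = C1*exp(y/9)


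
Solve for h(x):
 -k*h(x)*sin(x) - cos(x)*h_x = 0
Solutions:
 h(x) = C1*exp(k*log(cos(x)))


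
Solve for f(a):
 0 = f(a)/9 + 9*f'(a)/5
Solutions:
 f(a) = C1*exp(-5*a/81)


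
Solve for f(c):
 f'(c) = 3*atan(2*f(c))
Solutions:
 Integral(1/atan(2*_y), (_y, f(c))) = C1 + 3*c


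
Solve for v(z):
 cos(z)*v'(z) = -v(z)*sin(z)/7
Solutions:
 v(z) = C1*cos(z)^(1/7)


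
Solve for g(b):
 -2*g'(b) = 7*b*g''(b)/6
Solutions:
 g(b) = C1 + C2/b^(5/7)


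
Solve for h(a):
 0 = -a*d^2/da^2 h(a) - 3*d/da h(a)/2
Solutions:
 h(a) = C1 + C2/sqrt(a)


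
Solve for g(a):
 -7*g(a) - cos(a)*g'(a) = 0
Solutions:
 g(a) = C1*sqrt(sin(a) - 1)*(sin(a)^3 - 3*sin(a)^2 + 3*sin(a) - 1)/(sqrt(sin(a) + 1)*(sin(a)^3 + 3*sin(a)^2 + 3*sin(a) + 1))


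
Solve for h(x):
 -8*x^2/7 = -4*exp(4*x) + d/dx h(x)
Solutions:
 h(x) = C1 - 8*x^3/21 + exp(4*x)


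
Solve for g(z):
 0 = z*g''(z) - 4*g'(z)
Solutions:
 g(z) = C1 + C2*z^5


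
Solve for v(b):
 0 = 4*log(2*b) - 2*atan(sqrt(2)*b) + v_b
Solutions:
 v(b) = C1 - 4*b*log(b) + 2*b*atan(sqrt(2)*b) - 4*b*log(2) + 4*b - sqrt(2)*log(2*b^2 + 1)/2


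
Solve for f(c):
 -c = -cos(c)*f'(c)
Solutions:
 f(c) = C1 + Integral(c/cos(c), c)


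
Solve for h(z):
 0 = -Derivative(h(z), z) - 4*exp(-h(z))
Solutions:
 h(z) = log(C1 - 4*z)


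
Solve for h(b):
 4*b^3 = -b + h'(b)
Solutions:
 h(b) = C1 + b^4 + b^2/2


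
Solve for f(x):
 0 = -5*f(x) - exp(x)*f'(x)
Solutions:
 f(x) = C1*exp(5*exp(-x))


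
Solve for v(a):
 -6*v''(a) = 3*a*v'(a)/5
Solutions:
 v(a) = C1 + C2*erf(sqrt(5)*a/10)


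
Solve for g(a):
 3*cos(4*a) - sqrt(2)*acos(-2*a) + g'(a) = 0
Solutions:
 g(a) = C1 + sqrt(2)*(a*acos(-2*a) + sqrt(1 - 4*a^2)/2) - 3*sin(4*a)/4


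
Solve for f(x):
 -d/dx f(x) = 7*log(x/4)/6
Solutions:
 f(x) = C1 - 7*x*log(x)/6 + 7*x/6 + 7*x*log(2)/3


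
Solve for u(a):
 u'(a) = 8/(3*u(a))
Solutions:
 u(a) = -sqrt(C1 + 48*a)/3
 u(a) = sqrt(C1 + 48*a)/3


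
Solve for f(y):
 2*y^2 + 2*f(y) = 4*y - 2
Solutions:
 f(y) = -y^2 + 2*y - 1


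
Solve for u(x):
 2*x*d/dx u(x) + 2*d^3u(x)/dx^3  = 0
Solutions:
 u(x) = C1 + Integral(C2*airyai(-x) + C3*airybi(-x), x)


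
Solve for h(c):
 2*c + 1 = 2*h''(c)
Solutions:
 h(c) = C1 + C2*c + c^3/6 + c^2/4


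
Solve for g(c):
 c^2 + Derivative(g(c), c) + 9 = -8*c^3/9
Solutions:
 g(c) = C1 - 2*c^4/9 - c^3/3 - 9*c


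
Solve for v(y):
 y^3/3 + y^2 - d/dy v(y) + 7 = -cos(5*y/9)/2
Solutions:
 v(y) = C1 + y^4/12 + y^3/3 + 7*y + 9*sin(5*y/9)/10


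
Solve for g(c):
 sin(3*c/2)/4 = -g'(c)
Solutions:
 g(c) = C1 + cos(3*c/2)/6


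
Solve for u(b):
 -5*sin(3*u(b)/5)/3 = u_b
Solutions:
 5*b/3 + 5*log(cos(3*u(b)/5) - 1)/6 - 5*log(cos(3*u(b)/5) + 1)/6 = C1


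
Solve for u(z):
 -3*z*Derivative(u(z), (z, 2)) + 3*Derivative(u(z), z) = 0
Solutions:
 u(z) = C1 + C2*z^2


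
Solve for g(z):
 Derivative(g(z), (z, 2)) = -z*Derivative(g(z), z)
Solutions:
 g(z) = C1 + C2*erf(sqrt(2)*z/2)


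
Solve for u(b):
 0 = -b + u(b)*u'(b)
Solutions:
 u(b) = -sqrt(C1 + b^2)
 u(b) = sqrt(C1 + b^2)


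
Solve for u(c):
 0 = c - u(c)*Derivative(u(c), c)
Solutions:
 u(c) = -sqrt(C1 + c^2)
 u(c) = sqrt(C1 + c^2)


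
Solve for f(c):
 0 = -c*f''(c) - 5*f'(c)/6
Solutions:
 f(c) = C1 + C2*c^(1/6)


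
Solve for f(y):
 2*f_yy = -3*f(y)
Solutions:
 f(y) = C1*sin(sqrt(6)*y/2) + C2*cos(sqrt(6)*y/2)


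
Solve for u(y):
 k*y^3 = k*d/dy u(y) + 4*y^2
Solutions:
 u(y) = C1 + y^4/4 - 4*y^3/(3*k)


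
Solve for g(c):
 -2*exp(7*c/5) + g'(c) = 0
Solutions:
 g(c) = C1 + 10*exp(7*c/5)/7


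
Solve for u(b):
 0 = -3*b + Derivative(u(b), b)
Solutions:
 u(b) = C1 + 3*b^2/2


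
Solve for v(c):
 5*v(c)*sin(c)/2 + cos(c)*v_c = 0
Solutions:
 v(c) = C1*cos(c)^(5/2)


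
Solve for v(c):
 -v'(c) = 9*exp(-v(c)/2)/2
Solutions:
 v(c) = 2*log(C1 - 9*c/4)


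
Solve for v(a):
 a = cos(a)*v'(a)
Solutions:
 v(a) = C1 + Integral(a/cos(a), a)


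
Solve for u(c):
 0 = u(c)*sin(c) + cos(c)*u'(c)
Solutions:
 u(c) = C1*cos(c)


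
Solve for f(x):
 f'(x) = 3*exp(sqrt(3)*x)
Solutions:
 f(x) = C1 + sqrt(3)*exp(sqrt(3)*x)


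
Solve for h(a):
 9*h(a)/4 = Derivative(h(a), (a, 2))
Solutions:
 h(a) = C1*exp(-3*a/2) + C2*exp(3*a/2)


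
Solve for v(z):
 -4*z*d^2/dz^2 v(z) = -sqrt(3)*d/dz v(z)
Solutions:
 v(z) = C1 + C2*z^(sqrt(3)/4 + 1)


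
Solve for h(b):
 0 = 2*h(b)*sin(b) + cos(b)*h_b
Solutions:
 h(b) = C1*cos(b)^2


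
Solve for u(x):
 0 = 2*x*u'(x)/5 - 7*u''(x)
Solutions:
 u(x) = C1 + C2*erfi(sqrt(35)*x/35)


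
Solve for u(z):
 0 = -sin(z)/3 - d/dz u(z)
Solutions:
 u(z) = C1 + cos(z)/3


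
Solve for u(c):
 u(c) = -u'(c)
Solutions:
 u(c) = C1*exp(-c)


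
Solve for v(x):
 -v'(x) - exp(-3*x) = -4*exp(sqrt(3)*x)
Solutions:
 v(x) = C1 + 4*sqrt(3)*exp(sqrt(3)*x)/3 + exp(-3*x)/3


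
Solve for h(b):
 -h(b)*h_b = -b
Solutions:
 h(b) = -sqrt(C1 + b^2)
 h(b) = sqrt(C1 + b^2)


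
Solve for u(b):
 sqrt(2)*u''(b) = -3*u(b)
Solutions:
 u(b) = C1*sin(2^(3/4)*sqrt(3)*b/2) + C2*cos(2^(3/4)*sqrt(3)*b/2)


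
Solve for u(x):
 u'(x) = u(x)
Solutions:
 u(x) = C1*exp(x)


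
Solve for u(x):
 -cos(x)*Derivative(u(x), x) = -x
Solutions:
 u(x) = C1 + Integral(x/cos(x), x)


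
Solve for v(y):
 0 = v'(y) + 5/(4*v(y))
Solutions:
 v(y) = -sqrt(C1 - 10*y)/2
 v(y) = sqrt(C1 - 10*y)/2


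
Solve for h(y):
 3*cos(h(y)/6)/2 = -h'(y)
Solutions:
 3*y/2 - 3*log(sin(h(y)/6) - 1) + 3*log(sin(h(y)/6) + 1) = C1


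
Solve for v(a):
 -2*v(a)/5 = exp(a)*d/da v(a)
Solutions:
 v(a) = C1*exp(2*exp(-a)/5)


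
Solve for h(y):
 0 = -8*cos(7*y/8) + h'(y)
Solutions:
 h(y) = C1 + 64*sin(7*y/8)/7


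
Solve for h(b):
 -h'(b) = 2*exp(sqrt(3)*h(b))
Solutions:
 h(b) = sqrt(3)*(2*log(1/(C1 + 2*b)) - log(3))/6


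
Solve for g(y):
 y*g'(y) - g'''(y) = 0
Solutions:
 g(y) = C1 + Integral(C2*airyai(y) + C3*airybi(y), y)


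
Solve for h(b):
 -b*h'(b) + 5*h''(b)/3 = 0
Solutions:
 h(b) = C1 + C2*erfi(sqrt(30)*b/10)
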